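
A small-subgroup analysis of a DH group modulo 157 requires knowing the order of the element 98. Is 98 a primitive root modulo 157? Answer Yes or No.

No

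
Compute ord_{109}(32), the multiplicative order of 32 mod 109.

The order of 32 must divide φ(109) = 109 − 1 = 108 = 2^2 · 3^3.
Divisors of 108: 1, 2, 3, 4, 6, 9, 12, 18, 27, 36, 54, 108.
Evaluate successive powers at the divisors of 108:
32^1 ≡ 32
32^2 ≡ 43
32^3 ≡ 68
32^4 ≡ 105
32^6 ≡ 46
32^9 ≡ 76
32^12 ≡ 45
32^18 ≡ 108
32^27 ≡ 33
32^36 ≡ 1
Therefore the multiplicative order of 32 modulo 109 is 36.

36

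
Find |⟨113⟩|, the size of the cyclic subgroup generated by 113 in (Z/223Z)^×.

ord(113) | φ(223) = 223 − 1 = 222 = 2 · 3 · 37.
Divisors of 222: 1, 2, 3, 6, 37, 74, 111, 222.
Evaluate successive powers at the divisors of 222:
113^1 ≡ 113 (mod 223)
113^2 ≡ 58 (mod 223)
113^3 ≡ 87 (mod 223)
113^6 ≡ 210 (mod 223)
113^37 ≡ 184 (mod 223)
113^74 ≡ 183 (mod 223)
113^111 ≡ 222 (mod 223)
113^222 ≡ 1 (mod 223) ✓
Hence ord(113) = 222.

222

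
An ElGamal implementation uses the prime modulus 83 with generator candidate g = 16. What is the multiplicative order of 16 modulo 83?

41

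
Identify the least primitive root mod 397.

5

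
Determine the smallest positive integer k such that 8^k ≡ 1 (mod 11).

ord(8) | φ(11) = 11 − 1 = 10 = 2 · 5.
Divisors of 10: 1, 2, 5, 10.
Check 8^d mod 11 for each divisor in increasing order:
8^1 ≡ 8
8^2 ≡ 9
8^5 ≡ 10
8^10 ≡ 1
The smallest such exponent is 10, so the order of 8 is 10.

10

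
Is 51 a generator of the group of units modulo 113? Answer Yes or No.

No

φ(113) = 113 − 1 = 112 = 2^4 · 7.
Test 51^(112/q) mod 113 for each prime factor q of 112:
51^56 ≡ 1 (mod 113)  [q = 2: ≡ 1 ✗]
51^16 ≡ 30 (mod 113)  [q = 7: ≢ 1 ✓]
Since 51^56 ≡ 1, the order of 51 divides 56 < 112, so 51 is not a primitive root.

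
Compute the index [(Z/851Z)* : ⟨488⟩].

ord(488) | φ(851) = φ(23·37) = (23−1)·(37−1) = 22·36 = 792 = 2^3 · 3^2 · 11.
Divisors of 792: 1, 2, 3, 4, 6, 8, 9, 11, 12, 18, 22, 24, 33, 36, 44, 66, 72, 88, 99, 132, 198, 264, 396, 792.
Check 488^d mod 851 for each divisor in increasing order:
488^1 ≡ 488 (mod 851)
488^2 ≡ 715 (mod 851)
488^3 ≡ 10 (mod 851)
488^4 ≡ 625 (mod 851)
488^6 ≡ 100 (mod 851)
488^8 ≡ 16 (mod 851)
488^9 ≡ 149 (mod 851)
488^11 ≡ 160 (mod 851)
488^12 ≡ 639 (mod 851)
488^18 ≡ 75 (mod 851)
488^22 ≡ 70 (mod 851)
488^24 ≡ 692 (mod 851)
488^33 ≡ 137 (mod 851)
488^36 ≡ 519 (mod 851)
488^44 ≡ 645 (mod 851)
488^66 ≡ 47 (mod 851)
488^72 ≡ 445 (mod 851)
488^88 ≡ 737 (mod 851)
488^99 ≡ 482 (mod 851)
488^132 ≡ 507 (mod 851)
488^198 ≡ 1 (mod 851) ✓
Thus |⟨488⟩| = ord(488) = 198.
[(Z/851Z)^× : ⟨488⟩] = 792/198 = 4.

4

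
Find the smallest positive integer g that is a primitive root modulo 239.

7

φ(239) = 239 − 1 = 238 = 2 · 7 · 17.
Test candidates g = 2, 3, … against the prime factors q ∈ {2, 7, 17} of φ(239): g is a generator iff g^(238/q) ≢ 1 for every such q.
g = 2: 2^119 ≡ 1 — hits 1, so not a primitive root.
g = 3: 3^119 ≡ 1 — hits 1, so not a primitive root.
g = 4: 4^119 ≡ 1 — hits 1, so not a primitive root.
g = 5: 5^119 ≡ 1 — hits 1, so not a primitive root.
g = 6: 6^119 ≡ 1 — hits 1, so not a primitive root.
g = 7: 7^119 ≡ 238; 7^34 ≡ 24; 7^14 ≡ 211 — none is 1, so 7 is a primitive root.
The smallest primitive root modulo 239 is 7.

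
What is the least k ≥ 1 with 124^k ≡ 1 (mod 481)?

By Lagrange's theorem, ord_481(124) divides φ(481) = φ(13·37) = (13−1)·(37−1) = 12·36 = 432 = 2^4 · 3^3.
Divisors of 432: 1, 2, 3, 4, 6, 8, 9, 12, 16, 18, 24, 27, 36, 48, 54, 72, 108, 144, 216, 432.
Evaluate successive powers at the divisors of 432:
124^1 ≡ 124 (mod 481)
124^2 ≡ 465 (mod 481)
124^3 ≡ 421 (mod 481)
124^4 ≡ 256 (mod 481)
124^6 ≡ 233 (mod 481)
124^8 ≡ 120 (mod 481)
124^9 ≡ 450 (mod 481)
124^12 ≡ 417 (mod 481)
124^16 ≡ 451 (mod 481)
124^18 ≡ 480 (mod 481)
124^24 ≡ 248 (mod 481)
124^27 ≡ 31 (mod 481)
124^36 ≡ 1 (mod 481) ✓
So ord_481(124) = 36.

36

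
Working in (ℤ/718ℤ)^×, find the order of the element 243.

By Lagrange's theorem, ord_718(243) divides φ(718) = φ(2)·φ(359) = 1·358 = 358 = 2 · 179.
Divisors of 358: 1, 2, 179, 358.
Check 243^d mod 718 for each divisor in increasing order:
243^1 ≡ 243
243^2 ≡ 173
243^179 ≡ 1
So ord_718(243) = 179.

179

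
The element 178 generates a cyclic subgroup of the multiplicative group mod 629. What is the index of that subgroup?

8

ord(178) | φ(629) = φ(17·37) = (17−1)·(37−1) = 16·36 = 576 = 2^6 · 3^2.
Divisors of 576: 1, 2, 3, 4, 6, 8, 9, 12, 16, 18, 24, 32, 36, 48, 64, 72, 96, 144, 192, 288, 576.
Test each divisor d:
178^1 ≡ 178 (mod 629)
178^2 ≡ 234 (mod 629)
178^3 ≡ 138 (mod 629)
178^4 ≡ 33 (mod 629)
178^6 ≡ 174 (mod 629)
178^8 ≡ 460 (mod 629)
178^9 ≡ 110 (mod 629)
178^12 ≡ 84 (mod 629)
178^16 ≡ 256 (mod 629)
178^18 ≡ 149 (mod 629)
178^24 ≡ 137 (mod 629)
178^32 ≡ 120 (mod 629)
178^36 ≡ 186 (mod 629)
178^48 ≡ 528 (mod 629)
178^64 ≡ 562 (mod 629)
178^72 ≡ 1 (mod 629) ✓
The order of 178 is 72, so the subgroup it generates has 72 elements.
The index is φ(629) / ord(178) = 576 / 72 = 8.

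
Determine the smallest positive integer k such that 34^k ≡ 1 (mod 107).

53

ord(34) | φ(107) = 107 − 1 = 106 = 2 · 53.
Divisors of 106: 1, 2, 53, 106.
Compute 34^d (mod 107) for the divisors d until we hit 1:
34^1 ≡ 34 (mod 107)
34^2 ≡ 86 (mod 107)
34^53 ≡ 1 (mod 107) ✓
So ord_107(34) = 53.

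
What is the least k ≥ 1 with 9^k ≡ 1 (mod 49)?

ord(9) | φ(49) = φ(7^2) = 7·(7−1) = 42 = 2 · 3 · 7.
Divisors of 42: 1, 2, 3, 6, 7, 14, 21, 42.
Evaluate successive powers at the divisors of 42:
9^1 ≡ 9
9^2 ≡ 32
9^3 ≡ 43
9^6 ≡ 36
9^7 ≡ 30
9^14 ≡ 18
9^21 ≡ 1
So ord_49(9) = 21.

21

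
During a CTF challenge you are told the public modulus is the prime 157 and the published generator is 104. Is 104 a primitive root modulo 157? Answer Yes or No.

Yes

φ(157) = 157 − 1 = 156 = 2^2 · 3 · 13.
An element g generates (Z/157Z)^× iff g^(156/q) ≢ 1 (mod 157) for each prime q ∈ {2, 3, 13}.
104^78 ≡ 156 (mod 157)  [q = 2: ≢ 1 ✓]
104^52 ≡ 144 (mod 157)  [q = 3: ≢ 1 ✓]
104^12 ≡ 75 (mod 157)  [q = 13: ≢ 1 ✓]
All checks pass, so 104 has order 156 and is a primitive root modulo 157.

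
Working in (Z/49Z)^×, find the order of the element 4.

21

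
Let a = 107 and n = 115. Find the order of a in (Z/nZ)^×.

The order of 107 must divide φ(115) = φ(5·23) = (5−1)·(23−1) = 4·22 = 88 = 2^3 · 11.
Divisors of 88: 1, 2, 4, 8, 11, 22, 44, 88.
Test each divisor d:
107^1 ≡ 107 (mod 115)
107^2 ≡ 64 (mod 115)
107^4 ≡ 71 (mod 115)
107^8 ≡ 96 (mod 115)
107^11 ≡ 68 (mod 115)
107^22 ≡ 24 (mod 115)
107^44 ≡ 1 (mod 115) ✓
Hence ord(107) = 44.

44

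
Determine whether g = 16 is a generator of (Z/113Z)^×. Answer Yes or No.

No

φ(113) = 113 − 1 = 112 = 2^4 · 7.
Test 16^(112/q) mod 113 for each prime factor q of 112:
16^56 ≡ 1 (mod 113)  [q = 2: ≡ 1 ✗]
16^16 ≡ 30 (mod 113)  [q = 7: ≢ 1 ✓]
16^56 ≡ 1 shows ord(16) | 56, strictly less than φ(113); not a primitive root.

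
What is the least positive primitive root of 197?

φ(197) = 197 − 1 = 196 = 2^2 · 7^2.
g is a primitive root iff g^(196/q) ≢ 1 (mod 197) for each prime q ∈ {2, 7}.
g = 2: 2^98 ≡ 196; 2^28 ≡ 104 — none is 1, so 2 is a primitive root.
Hence the least primitive root of 197 is 2.

2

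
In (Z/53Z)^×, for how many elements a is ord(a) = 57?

0

φ(53) = 53 − 1 = 52 = 2^2 · 13.
In a cyclic group of order 52, there are φ(d) elements of order d for each divisor d of 52, and zero for non-divisors.
Here 52 is not a multiple of 57, so there are no elements of order 57.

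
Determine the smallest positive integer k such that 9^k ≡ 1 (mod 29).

14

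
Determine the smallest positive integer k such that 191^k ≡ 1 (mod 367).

183

ord(191) | φ(367) = 367 − 1 = 366 = 2 · 3 · 61.
Divisors of 366: 1, 2, 3, 6, 61, 122, 183, 366.
Evaluate successive powers at the divisors of 366:
191^1 ≡ 191 (mod 367)
191^2 ≡ 148 (mod 367)
191^3 ≡ 9 (mod 367)
191^6 ≡ 81 (mod 367)
191^61 ≡ 283 (mod 367)
191^122 ≡ 83 (mod 367)
191^183 ≡ 1 (mod 367) ✓
The smallest such exponent is 183, so the order of 191 is 183.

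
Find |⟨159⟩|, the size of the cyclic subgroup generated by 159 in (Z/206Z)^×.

3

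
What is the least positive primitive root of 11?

2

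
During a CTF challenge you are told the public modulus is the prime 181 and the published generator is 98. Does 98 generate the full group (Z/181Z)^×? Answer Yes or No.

φ(181) = 181 − 1 = 180 = 2^2 · 3^2 · 5.
98 is a primitive root mod 181 iff 98^(φ(181)/q) ≢ 1 for every prime q | φ(181), i.e. q ∈ {2, 3, 5}.
98^90 ≡ 180 (mod 181)  [q = 2: ≢ 1 ✓]
98^60 ≡ 48 (mod 181)  [q = 3: ≢ 1 ✓]
98^36 ≡ 59 (mod 181)  [q = 5: ≢ 1 ✓]
All checks pass, so 98 has order 180 and is a primitive root modulo 181.

Yes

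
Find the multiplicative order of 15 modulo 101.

100

The order of 15 must divide φ(101) = 101 − 1 = 100 = 2^2 · 5^2.
Divisors of 100: 1, 2, 4, 5, 10, 20, 25, 50, 100.
Check 15^d mod 101 for each divisor in increasing order:
15^1 ≡ 15
15^2 ≡ 23
15^4 ≡ 24
15^5 ≡ 57
15^10 ≡ 17
15^20 ≡ 87
15^25 ≡ 10
15^50 ≡ 100
15^100 ≡ 1
Therefore the multiplicative order of 15 modulo 101 is 100.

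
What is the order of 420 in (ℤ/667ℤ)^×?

Since 420 ∈ (Z/667Z)^×, its order divides φ(667) = φ(23·29) = (23−1)·(29−1) = 22·28 = 616 = 2^3 · 7 · 11.
Divisors of 616: 1, 2, 4, 7, 8, 11, 14, 22, 28, 44, 56, 77, 88, 154, 308, 616.
Check 420^d mod 667 for each divisor in increasing order:
420^1 ≡ 420 (mod 667)
420^2 ≡ 312 (mod 667)
420^4 ≡ 629 (mod 667)
420^7 ≡ 302 (mod 667)
420^8 ≡ 110 (mod 667)
420^11 ≡ 530 (mod 667)
420^14 ≡ 492 (mod 667)
420^22 ≡ 93 (mod 667)
420^28 ≡ 610 (mod 667)
420^44 ≡ 645 (mod 667)
420^56 ≡ 581 (mod 667)
420^77 ≡ 162 (mod 667)
420^88 ≡ 484 (mod 667)
420^154 ≡ 231 (mod 667)
420^308 ≡ 1 (mod 667) ✓
Therefore the multiplicative order of 420 modulo 667 is 308.

308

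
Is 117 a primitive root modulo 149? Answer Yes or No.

Yes

φ(149) = 149 − 1 = 148 = 2^2 · 37.
117 is a primitive root mod 149 iff 117^(φ(149)/q) ≢ 1 for every prime q | φ(149), i.e. q ∈ {2, 37}.
117^74 ≡ 148 (mod 149)  [q = 2: ≢ 1 ✓]
117^4 ≡ 63 (mod 149)  [q = 37: ≢ 1 ✓]
All checks pass, so 117 has order 148 and is a primitive root modulo 149.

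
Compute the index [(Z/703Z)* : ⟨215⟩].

36

ord(215) | φ(703) = φ(19·37) = (19−1)·(37−1) = 18·36 = 648 = 2^3 · 3^4.
Divisors of 648: 1, 2, 3, 4, 6, 8, 9, 12, 18, 24, 27, 36, 54, 72, 81, 108, 162, 216, 324, 648.
Compute 215^d (mod 703) for the divisors d until we hit 1:
215^1 ≡ 215
215^2 ≡ 530
215^3 ≡ 64
215^4 ≡ 403
215^6 ≡ 581
215^8 ≡ 16
215^9 ≡ 628
215^12 ≡ 121
215^18 ≡ 1
The order of 215 is 18, so the subgroup it generates has 18 elements.
Index = |(Z/703Z)^×| / |⟨215⟩| = 648 / 18 = 36.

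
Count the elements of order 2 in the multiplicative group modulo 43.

1

φ(43) = 43 − 1 = 42 = 2 · 3 · 7.
Since (Z/43Z)^× is cyclic of order 42, the number of elements of order d is φ(d) when d | 42 and 0 otherwise.
2 | 42, and φ(2) = 2 − 1 = 1.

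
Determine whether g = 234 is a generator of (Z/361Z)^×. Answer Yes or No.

φ(361) = φ(19^2) = 19·(19−1) = 342 = 2 · 3^2 · 19.
234 is a primitive root mod 361 iff 234^(φ(361)/q) ≢ 1 for every prime q | φ(361), i.e. q ∈ {2, 3, 19}.
234^171 ≡ 1 (mod 361)  [q = 2: ≡ 1 ✗]
234^114 ≡ 68 (mod 361)  [q = 3: ≢ 1 ✓]
234^18 ≡ 1 (mod 361)  [q = 19: ≡ 1 ✗]
Since 234^171 ≡ 1, the order of 234 divides 171 < 342, so 234 is not a primitive root.

No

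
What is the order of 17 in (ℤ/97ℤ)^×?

96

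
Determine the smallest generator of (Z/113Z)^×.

3

φ(113) = 113 − 1 = 112 = 2^4 · 7.
g is a primitive root iff g^(112/q) ≢ 1 (mod 113) for each prime q ∈ {2, 7}.
g = 2: 2^56 ≡ 1 — hits 1, so not a primitive root.
g = 3: 3^56 ≡ 112; 3^16 ≡ 49 — none is 1, so 3 is a primitive root.
Hence the least primitive root of 113 is 3.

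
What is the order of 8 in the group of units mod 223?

The order of 8 must divide φ(223) = 223 − 1 = 222 = 2 · 3 · 37.
Divisors of 222: 1, 2, 3, 6, 37, 74, 111, 222.
Test each divisor d:
8^1 ≡ 8
8^2 ≡ 64
8^3 ≡ 66
8^6 ≡ 119
8^37 ≡ 1
Hence ord(8) = 37.

37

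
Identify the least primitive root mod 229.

6

φ(229) = 229 − 1 = 228 = 2^2 · 3 · 19.
Test candidates g = 2, 3, … against the prime factors q ∈ {2, 3, 19} of φ(229): g is a generator iff g^(228/q) ≢ 1 for every such q.
g = 2: 2^114 ≡ 228; 2^76 ≡ 1 — hits 1, so not a primitive root.
g = 3: 3^114 ≡ 1 — hits 1, so not a primitive root.
g = 4: 4^114 ≡ 1 — hits 1, so not a primitive root.
g = 5: 5^114 ≡ 1 — hits 1, so not a primitive root.
g = 6: 6^114 ≡ 228; 6^76 ≡ 134; 6^12 ≡ 165 — none is 1, so 6 is a primitive root.
So 6 is the smallest generator of (Z/229Z)^×.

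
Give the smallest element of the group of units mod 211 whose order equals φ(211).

2

φ(211) = 211 − 1 = 210 = 2 · 3 · 5 · 7.
Test candidates g = 2, 3, … against the prime factors q ∈ {2, 3, 5, 7} of φ(211): g is a generator iff g^(210/q) ≢ 1 for every such q.
g = 2: 2^105 ≡ 210; 2^70 ≡ 196; 2^42 ≡ 107; 2^30 ≡ 171 — none is 1, so 2 is a primitive root.
The smallest primitive root modulo 211 is 2.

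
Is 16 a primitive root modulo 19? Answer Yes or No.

No

φ(19) = 19 − 1 = 18 = 2 · 3^2.
An element g generates (Z/19Z)^× iff g^(18/q) ≢ 1 (mod 19) for each prime q ∈ {2, 3}.
16^9 ≡ 1 (mod 19)  [q = 2: ≡ 1 ✗]
16^6 ≡ 7 (mod 19)  [q = 3: ≢ 1 ✓]
16^9 ≡ 1 shows ord(16) | 9, strictly less than φ(19); not a primitive root.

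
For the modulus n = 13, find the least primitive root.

φ(13) = 13 − 1 = 12 = 2^2 · 3.
g is a primitive root iff g^(12/q) ≢ 1 (mod 13) for each prime q ∈ {2, 3}.
g = 2: 2^6 ≡ 12; 2^4 ≡ 3 — none is 1, so 2 is a primitive root.
The smallest primitive root modulo 13 is 2.

2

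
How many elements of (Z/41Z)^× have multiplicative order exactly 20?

φ(41) = 41 − 1 = 40 = 2^3 · 5.
In a cyclic group of order 40, there are φ(d) elements of order d for each divisor d of 40, and zero for non-divisors.
20 = 2^2 · 5 divides 40, and φ(20) = 8.

8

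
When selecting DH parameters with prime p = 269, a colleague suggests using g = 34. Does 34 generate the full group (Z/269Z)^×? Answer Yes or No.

No

φ(269) = 269 − 1 = 268 = 2^2 · 67.
34 is a primitive root mod 269 iff 34^(φ(269)/q) ≢ 1 for every prime q | φ(269), i.e. q ∈ {2, 67}.
34^134 ≡ 1 (mod 269)  [q = 2: ≡ 1 ✗]
34^4 ≡ 213 (mod 269)  [q = 67: ≢ 1 ✓]
34^134 ≡ 1 shows ord(34) | 134, strictly less than φ(269); not a primitive root.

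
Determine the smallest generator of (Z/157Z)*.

φ(157) = 157 − 1 = 156 = 2^2 · 3 · 13.
g is a primitive root iff g^(156/q) ≢ 1 (mod 157) for each prime q ∈ {2, 3, 13}.
g = 2: 2^78 ≡ 156; 2^52 ≡ 1 — hits 1, so not a primitive root.
g = 3: 3^78 ≡ 1 — hits 1, so not a primitive root.
g = 4: 4^78 ≡ 1 — hits 1, so not a primitive root.
g = 5: 5^78 ≡ 156; 5^52 ≡ 12; 5^12 ≡ 130 — none is 1, so 5 is a primitive root.
The smallest primitive root modulo 157 is 5.

5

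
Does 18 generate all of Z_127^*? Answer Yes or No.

φ(127) = 127 − 1 = 126 = 2 · 3^2 · 7.
18 is a primitive root mod 127 iff 18^(φ(127)/q) ≢ 1 for every prime q | φ(127), i.e. q ∈ {2, 3, 7}.
18^63 ≡ 1 (mod 127)  [q = 2: ≡ 1 ✗]
18^42 ≡ 19 (mod 127)  [q = 3: ≢ 1 ✓]
18^18 ≡ 2 (mod 127)  [q = 7: ≢ 1 ✓]
The check at q = 2 fails, so 18 generates a proper subgroup.

No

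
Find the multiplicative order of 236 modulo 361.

114

The order of 236 must divide φ(361) = φ(19^2) = 19·(19−1) = 342 = 2 · 3^2 · 19.
Divisors of 342: 1, 2, 3, 6, 9, 18, 19, 38, 57, 114, 171, 342.
Evaluate successive powers at the divisors of 342:
236^1 ≡ 236
236^2 ≡ 102
236^3 ≡ 246
236^6 ≡ 229
236^9 ≡ 18
236^18 ≡ 324
236^19 ≡ 293
236^38 ≡ 292
236^57 ≡ 360
236^114 ≡ 1
The smallest such exponent is 114, so the order of 236 is 114.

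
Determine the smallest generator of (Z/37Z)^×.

φ(37) = 37 − 1 = 36 = 2^2 · 3^2.
Test candidates g = 2, 3, … against the prime factors q ∈ {2, 3} of φ(37): g is a generator iff g^(36/q) ≢ 1 for every such q.
g = 2: 2^18 ≡ 36; 2^12 ≡ 26 — none is 1, so 2 is a primitive root.
Hence the least primitive root of 37 is 2.

2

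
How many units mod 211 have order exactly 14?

φ(211) = 211 − 1 = 210 = 2 · 3 · 5 · 7.
Since (Z/211Z)^× is cyclic of order 210, the number of elements of order d is φ(d) when d | 210 and 0 otherwise.
14 = 2 · 7 divides 210, and φ(14) = 6.

6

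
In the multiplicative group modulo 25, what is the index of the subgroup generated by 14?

2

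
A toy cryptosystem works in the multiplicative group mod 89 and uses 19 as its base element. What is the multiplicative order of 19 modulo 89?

88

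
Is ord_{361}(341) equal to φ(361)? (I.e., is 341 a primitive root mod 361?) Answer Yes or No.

φ(361) = φ(19^2) = 19·(19−1) = 342 = 2 · 3^2 · 19.
Test 341^(342/q) mod 361 for each prime factor q of 342:
341^171 ≡ 360 (mod 361)  [q = 2: ≢ 1 ✓]
341^114 ≡ 1 (mod 361)  [q = 3: ≡ 1 ✗]
341^18 ≡ 343 (mod 361)  [q = 19: ≢ 1 ✓]
Since 341^114 ≡ 1, the order of 341 divides 114 < 342, so 341 is not a primitive root.

No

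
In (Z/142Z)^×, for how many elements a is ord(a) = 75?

0

φ(142) = φ(2)·φ(71) = 1·70 = 70 = 2 · 5 · 7.
In a cyclic group of order 70, there are φ(d) elements of order d for each divisor d of 70, and zero for non-divisors.
Since 75 ∤ 70, the count is 0.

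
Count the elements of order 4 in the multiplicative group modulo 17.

2

φ(17) = 17 − 1 = 16 = 2^4.
In a cyclic group of order 16, there are φ(d) elements of order d for each divisor d of 16, and zero for non-divisors.
4 = 2^2 divides 16, and φ(4) = 2.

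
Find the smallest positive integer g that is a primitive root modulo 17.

3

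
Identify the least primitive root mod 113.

φ(113) = 113 − 1 = 112 = 2^4 · 7.
Test candidates g = 2, 3, … against the prime factors q ∈ {2, 7} of φ(113): g is a generator iff g^(112/q) ≢ 1 for every such q.
g = 2: 2^56 ≡ 1 — hits 1, so not a primitive root.
g = 3: 3^56 ≡ 112; 3^16 ≡ 49 — none is 1, so 3 is a primitive root.
Hence the least primitive root of 113 is 3.

3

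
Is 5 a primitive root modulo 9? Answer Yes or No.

φ(9) = φ(3^2) = 3·(3−1) = 6 = 2 · 3.
5 is a primitive root mod 9 iff 5^(φ(9)/q) ≢ 1 for every prime q | φ(9), i.e. q ∈ {2, 3}.
5^3 ≡ 8 (mod 9)  [q = 2: ≢ 1 ✓]
5^2 ≡ 7 (mod 9)  [q = 3: ≢ 1 ✓]
All checks pass, so 5 has order 6 and is a primitive root modulo 9.

Yes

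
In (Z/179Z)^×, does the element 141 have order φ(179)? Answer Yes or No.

No

φ(179) = 179 − 1 = 178 = 2 · 89.
An element g generates (Z/179Z)^× iff g^(178/q) ≢ 1 (mod 179) for each prime q ∈ {2, 89}.
141^89 ≡ 1 (mod 179)  [q = 2: ≡ 1 ✗]
141^2 ≡ 12 (mod 179)  [q = 89: ≢ 1 ✓]
The check at q = 2 fails, so 141 generates a proper subgroup.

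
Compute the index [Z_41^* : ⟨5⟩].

By Lagrange's theorem, ord_41(5) divides φ(41) = 41 − 1 = 40 = 2^3 · 5.
Divisors of 40: 1, 2, 4, 5, 8, 10, 20, 40.
Compute 5^d (mod 41) for the divisors d until we hit 1:
5^1 ≡ 5 (mod 41)
5^2 ≡ 25 (mod 41)
5^4 ≡ 10 (mod 41)
5^5 ≡ 9 (mod 41)
5^8 ≡ 18 (mod 41)
5^10 ≡ 40 (mod 41)
5^20 ≡ 1 (mod 41) ✓
The order of 5 is 20, so the subgroup it generates has 20 elements.
[(Z/41Z)^× : ⟨5⟩] = 40/20 = 2.

2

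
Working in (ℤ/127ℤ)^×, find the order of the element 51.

The order of 51 must divide φ(127) = 127 − 1 = 126 = 2 · 3^2 · 7.
Divisors of 126: 1, 2, 3, 6, 7, 9, 14, 18, 21, 42, 63, 126.
Test each divisor d:
51^1 ≡ 51 (mod 127)
51^2 ≡ 61 (mod 127)
51^3 ≡ 63 (mod 127)
51^6 ≡ 32 (mod 127)
51^7 ≡ 108 (mod 127)
51^9 ≡ 111 (mod 127)
51^14 ≡ 107 (mod 127)
51^18 ≡ 2 (mod 127)
51^21 ≡ 126 (mod 127)
51^42 ≡ 1 (mod 127) ✓
Therefore the multiplicative order of 51 modulo 127 is 42.

42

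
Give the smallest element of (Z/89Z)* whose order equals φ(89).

3

φ(89) = 89 − 1 = 88 = 2^3 · 11.
g is a primitive root iff g^(88/q) ≢ 1 (mod 89) for each prime q ∈ {2, 11}.
g = 2: 2^44 ≡ 1 — hits 1, so not a primitive root.
g = 3: 3^44 ≡ 88; 3^8 ≡ 64 — none is 1, so 3 is a primitive root.
Hence the least primitive root of 89 is 3.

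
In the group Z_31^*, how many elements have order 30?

φ(31) = 31 − 1 = 30 = 2 · 3 · 5.
In a cyclic group of order 30, there are φ(d) elements of order d for each divisor d of 30, and zero for non-divisors.
30 = 2 · 3 · 5 divides 30, and φ(30) = 8.

8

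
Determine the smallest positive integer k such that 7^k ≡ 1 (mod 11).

10

Since 7 ∈ (Z/11Z)^×, its order divides φ(11) = 11 − 1 = 10 = 2 · 5.
Divisors of 10: 1, 2, 5, 10.
Evaluate successive powers at the divisors of 10:
7^1 ≡ 7 (mod 11)
7^2 ≡ 5 (mod 11)
7^5 ≡ 10 (mod 11)
7^10 ≡ 1 (mod 11) ✓
The smallest such exponent is 10, so the order of 7 is 10.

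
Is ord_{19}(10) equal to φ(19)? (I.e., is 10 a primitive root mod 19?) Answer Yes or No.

Yes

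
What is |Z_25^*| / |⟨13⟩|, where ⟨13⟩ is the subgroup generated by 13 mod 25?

1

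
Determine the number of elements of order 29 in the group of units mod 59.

28

φ(59) = 59 − 1 = 58 = 2 · 29.
In a cyclic group of order 58, there are φ(d) elements of order d for each divisor d of 58, and zero for non-divisors.
29 | 58, and φ(29) = 29 − 1 = 28.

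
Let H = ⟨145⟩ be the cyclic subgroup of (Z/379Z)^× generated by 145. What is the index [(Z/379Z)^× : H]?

21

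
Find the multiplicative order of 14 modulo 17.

The order of 14 must divide φ(17) = 17 − 1 = 16 = 2^4.
Divisors of 16: 1, 2, 4, 8, 16.
Check 14^d mod 17 for each divisor in increasing order:
14^1 ≡ 14 (mod 17)
14^2 ≡ 9 (mod 17)
14^4 ≡ 13 (mod 17)
14^8 ≡ 16 (mod 17)
14^16 ≡ 1 (mod 17) ✓
Therefore the multiplicative order of 14 modulo 17 is 16.

16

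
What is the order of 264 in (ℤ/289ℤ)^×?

136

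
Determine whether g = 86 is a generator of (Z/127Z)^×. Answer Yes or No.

Yes

φ(127) = 127 − 1 = 126 = 2 · 3^2 · 7.
86 is a primitive root mod 127 iff 86^(φ(127)/q) ≢ 1 for every prime q | φ(127), i.e. q ∈ {2, 3, 7}.
86^63 ≡ 126 (mod 127)  [q = 2: ≢ 1 ✓]
86^42 ≡ 19 (mod 127)  [q = 3: ≢ 1 ✓]
86^18 ≡ 64 (mod 127)  [q = 7: ≢ 1 ✓]
All checks pass, so 86 has order 126 and is a primitive root modulo 127.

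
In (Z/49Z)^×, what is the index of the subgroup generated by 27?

The order of 27 must divide φ(49) = φ(7^2) = 7·(7−1) = 42 = 2 · 3 · 7.
Divisors of 42: 1, 2, 3, 6, 7, 14, 21, 42.
Check 27^d mod 49 for each divisor in increasing order:
27^1 ≡ 27
27^2 ≡ 43
27^3 ≡ 34
27^6 ≡ 29
27^7 ≡ 48
27^14 ≡ 1
The order of 27 is 14, so the subgroup it generates has 14 elements.
Index = |(Z/49Z)^×| / |⟨27⟩| = 42 / 14 = 3.

3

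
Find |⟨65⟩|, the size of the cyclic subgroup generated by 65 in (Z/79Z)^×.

13

ord(65) | φ(79) = 79 − 1 = 78 = 2 · 3 · 13.
Divisors of 78: 1, 2, 3, 6, 13, 26, 39, 78.
Evaluate successive powers at the divisors of 78:
65^1 ≡ 65 (mod 79)
65^2 ≡ 38 (mod 79)
65^3 ≡ 21 (mod 79)
65^6 ≡ 46 (mod 79)
65^13 ≡ 1 (mod 79) ✓
So ord_79(65) = 13.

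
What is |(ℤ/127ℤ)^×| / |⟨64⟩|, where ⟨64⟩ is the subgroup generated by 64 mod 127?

18

ord(64) | φ(127) = 127 − 1 = 126 = 2 · 3^2 · 7.
Divisors of 126: 1, 2, 3, 6, 7, 9, 14, 18, 21, 42, 63, 126.
Compute 64^d (mod 127) for the divisors d until we hit 1:
64^1 ≡ 64
64^2 ≡ 32
64^3 ≡ 16
64^6 ≡ 2
64^7 ≡ 1
The order of 64 is 7, so the subgroup it generates has 7 elements.
Index = |(Z/127Z)^×| / |⟨64⟩| = 126 / 7 = 18.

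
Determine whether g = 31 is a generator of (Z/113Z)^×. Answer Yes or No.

φ(113) = 113 − 1 = 112 = 2^4 · 7.
Test 31^(112/q) mod 113 for each prime factor q of 112:
31^56 ≡ 1 (mod 113)  [q = 2: ≡ 1 ✗]
31^16 ≡ 49 (mod 113)  [q = 7: ≢ 1 ✓]
Since 31^56 ≡ 1, the order of 31 divides 56 < 112, so 31 is not a primitive root.

No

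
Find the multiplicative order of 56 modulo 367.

61

Since 56 ∈ (Z/367Z)^×, its order divides φ(367) = 367 − 1 = 366 = 2 · 3 · 61.
Divisors of 366: 1, 2, 3, 6, 61, 122, 183, 366.
Test each divisor d:
56^1 ≡ 56 (mod 367)
56^2 ≡ 200 (mod 367)
56^3 ≡ 190 (mod 367)
56^6 ≡ 134 (mod 367)
56^61 ≡ 1 (mod 367) ✓
So ord_367(56) = 61.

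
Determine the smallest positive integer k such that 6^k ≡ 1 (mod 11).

The order of 6 must divide φ(11) = 11 − 1 = 10 = 2 · 5.
Divisors of 10: 1, 2, 5, 10.
Compute 6^d (mod 11) for the divisors d until we hit 1:
6^1 ≡ 6
6^2 ≡ 3
6^5 ≡ 10
6^10 ≡ 1
Therefore the multiplicative order of 6 modulo 11 is 10.

10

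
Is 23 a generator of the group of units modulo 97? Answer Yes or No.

Yes

φ(97) = 97 − 1 = 96 = 2^5 · 3.
23 is a primitive root mod 97 iff 23^(φ(97)/q) ≢ 1 for every prime q | φ(97), i.e. q ∈ {2, 3}.
23^48 ≡ 96 (mod 97)  [q = 2: ≢ 1 ✓]
23^32 ≡ 61 (mod 97)  [q = 3: ≢ 1 ✓]
All checks pass, so 23 has order 96 and is a primitive root modulo 97.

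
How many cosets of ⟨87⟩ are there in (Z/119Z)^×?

By Lagrange's theorem, ord_119(87) divides φ(119) = φ(7·17) = (7−1)·(17−1) = 6·16 = 96 = 2^5 · 3.
Divisors of 96: 1, 2, 3, 4, 6, 8, 12, 16, 24, 32, 48, 96.
Test each divisor d:
87^1 ≡ 87 (mod 119)
87^2 ≡ 72 (mod 119)
87^3 ≡ 76 (mod 119)
87^4 ≡ 67 (mod 119)
87^6 ≡ 64 (mod 119)
87^8 ≡ 86 (mod 119)
87^12 ≡ 50 (mod 119)
87^16 ≡ 18 (mod 119)
87^24 ≡ 1 (mod 119) ✓
So ord_119(87) = 24, hence |⟨87⟩| = 24.
The index is φ(119) / ord(87) = 96 / 24 = 4.

4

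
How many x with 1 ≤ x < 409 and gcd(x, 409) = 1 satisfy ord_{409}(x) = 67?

φ(409) = 409 − 1 = 408 = 2^3 · 3 · 17.
(Z/409Z)^× is cyclic (|G| = 408); a cyclic group of order m has exactly φ(d) elements of each order d | m, and none otherwise.
Here 408 is not a multiple of 67, so there are no elements of order 67.

0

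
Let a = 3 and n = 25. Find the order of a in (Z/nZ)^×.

ord(3) | φ(25) = φ(5^2) = 5·(5−1) = 20 = 2^2 · 5.
Divisors of 20: 1, 2, 4, 5, 10, 20.
Evaluate successive powers at the divisors of 20:
3^1 ≡ 3
3^2 ≡ 9
3^4 ≡ 6
3^5 ≡ 18
3^10 ≡ 24
3^20 ≡ 1
So ord_25(3) = 20.

20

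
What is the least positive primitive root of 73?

5

φ(73) = 73 − 1 = 72 = 2^3 · 3^2.
g is a primitive root iff g^(72/q) ≢ 1 (mod 73) for each prime q ∈ {2, 3}.
g = 2: 2^36 ≡ 1 — hits 1, so not a primitive root.
g = 3: 3^36 ≡ 1 — hits 1, so not a primitive root.
g = 4: 4^36 ≡ 1 — hits 1, so not a primitive root.
g = 5: 5^36 ≡ 72; 5^24 ≡ 8 — none is 1, so 5 is a primitive root.
Hence the least primitive root of 73 is 5.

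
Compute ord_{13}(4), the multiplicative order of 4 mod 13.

6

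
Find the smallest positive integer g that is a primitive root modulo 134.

7

φ(134) = φ(2)·φ(67) = 1·66 = 66 = 2 · 3 · 11.
Test candidates g = 2, 3, … against the prime factors q ∈ {2, 3, 11} of φ(134): g is a generator iff g^(66/q) ≢ 1 for every such q.
g = 2: gcd(2, 134) = 2 > 1, not a unit — skip.
g = 3: 3^33 ≡ 133; 3^22 ≡ 1 — hits 1, so not a primitive root.
g = 4: gcd(4, 134) = 2 > 1, not a unit — skip.
g = 5: 5^33 ≡ 133; 5^22 ≡ 1 — hits 1, so not a primitive root.
g = 6: gcd(6, 134) = 2 > 1, not a unit — skip.
g = 7: 7^33 ≡ 133; 7^22 ≡ 29; 7^6 ≡ 131 — none is 1, so 7 is a primitive root.
The smallest primitive root modulo 134 is 7.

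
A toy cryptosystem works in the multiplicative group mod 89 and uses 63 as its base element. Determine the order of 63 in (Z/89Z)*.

The order of 63 must divide φ(89) = 89 − 1 = 88 = 2^3 · 11.
Divisors of 88: 1, 2, 4, 8, 11, 22, 44, 88.
Evaluate successive powers at the divisors of 88:
63^1 ≡ 63 (mod 89)
63^2 ≡ 53 (mod 89)
63^4 ≡ 50 (mod 89)
63^8 ≡ 8 (mod 89)
63^11 ≡ 12 (mod 89)
63^22 ≡ 55 (mod 89)
63^44 ≡ 88 (mod 89)
63^88 ≡ 1 (mod 89) ✓
Therefore the multiplicative order of 63 modulo 89 is 88.

88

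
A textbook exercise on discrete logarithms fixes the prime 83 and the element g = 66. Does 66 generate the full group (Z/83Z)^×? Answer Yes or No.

Yes

φ(83) = 83 − 1 = 82 = 2 · 41.
Test 66^(82/q) mod 83 for each prime factor q of 82:
66^41 ≡ 82 (mod 83)  [q = 2: ≢ 1 ✓]
66^2 ≡ 40 (mod 83)  [q = 41: ≢ 1 ✓]
All checks pass, so 66 has order 82 and is a primitive root modulo 83.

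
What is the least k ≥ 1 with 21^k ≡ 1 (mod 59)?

29

The order of 21 must divide φ(59) = 59 − 1 = 58 = 2 · 29.
Divisors of 58: 1, 2, 29, 58.
Evaluate successive powers at the divisors of 58:
21^1 ≡ 21 (mod 59)
21^2 ≡ 28 (mod 59)
21^29 ≡ 1 (mod 59) ✓
So ord_59(21) = 29.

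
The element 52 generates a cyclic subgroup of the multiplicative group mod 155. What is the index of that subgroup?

Since 52 ∈ (Z/155Z)^×, its order divides φ(155) = φ(5·31) = (5−1)·(31−1) = 4·30 = 120 = 2^3 · 3 · 5.
Divisors of 120: 1, 2, 3, 4, 5, 6, 8, 10, 12, 15, 20, 24, 30, 40, 60, 120.
Evaluate successive powers at the divisors of 120:
52^1 ≡ 52 (mod 155)
52^2 ≡ 69 (mod 155)
52^3 ≡ 23 (mod 155)
52^4 ≡ 111 (mod 155)
52^5 ≡ 37 (mod 155)
52^6 ≡ 64 (mod 155)
52^8 ≡ 76 (mod 155)
52^10 ≡ 129 (mod 155)
52^12 ≡ 66 (mod 155)
52^15 ≡ 123 (mod 155)
52^20 ≡ 56 (mod 155)
52^24 ≡ 16 (mod 155)
52^30 ≡ 94 (mod 155)
52^40 ≡ 36 (mod 155)
52^60 ≡ 1 (mod 155) ✓
Thus |⟨52⟩| = ord(52) = 60.
[(Z/155Z)^× : ⟨52⟩] = 120/60 = 2.

2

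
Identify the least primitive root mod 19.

φ(19) = 19 − 1 = 18 = 2 · 3^2.
g is a primitive root iff g^(18/q) ≢ 1 (mod 19) for each prime q ∈ {2, 3}.
g = 2: 2^9 ≡ 18; 2^6 ≡ 7 — none is 1, so 2 is a primitive root.
Hence the least primitive root of 19 is 2.

2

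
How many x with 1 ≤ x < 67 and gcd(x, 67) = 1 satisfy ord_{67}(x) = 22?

φ(67) = 67 − 1 = 66 = 2 · 3 · 11.
Since (Z/67Z)^× is cyclic of order 66, the number of elements of order d is φ(d) when d | 66 and 0 otherwise.
22 = 2 · 11 divides 66, and φ(22) = 10.

10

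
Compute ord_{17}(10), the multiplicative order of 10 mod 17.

By Lagrange's theorem, ord_17(10) divides φ(17) = 17 − 1 = 16 = 2^4.
Divisors of 16: 1, 2, 4, 8, 16.
Compute 10^d (mod 17) for the divisors d until we hit 1:
10^1 ≡ 10 (mod 17)
10^2 ≡ 15 (mod 17)
10^4 ≡ 4 (mod 17)
10^8 ≡ 16 (mod 17)
10^16 ≡ 1 (mod 17) ✓
The smallest such exponent is 16, so the order of 10 is 16.

16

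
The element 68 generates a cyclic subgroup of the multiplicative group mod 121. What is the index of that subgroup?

The order of 68 must divide φ(121) = φ(11^2) = 11·(11−1) = 110 = 2 · 5 · 11.
Divisors of 110: 1, 2, 5, 10, 11, 22, 55, 110.
Evaluate successive powers at the divisors of 110:
68^1 ≡ 68
68^2 ≡ 26
68^5 ≡ 109
68^10 ≡ 23
68^11 ≡ 112
68^22 ≡ 81
68^55 ≡ 120
68^110 ≡ 1
The order of 68 is 110, so the subgroup it generates has 110 elements.
Index = |(Z/121Z)^×| / |⟨68⟩| = 110 / 110 = 1.

1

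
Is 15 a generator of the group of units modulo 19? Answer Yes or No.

Yes

φ(19) = 19 − 1 = 18 = 2 · 3^2.
15 is a primitive root mod 19 iff 15^(φ(19)/q) ≢ 1 for every prime q | φ(19), i.e. q ∈ {2, 3}.
15^9 ≡ 18 (mod 19)  [q = 2: ≢ 1 ✓]
15^6 ≡ 11 (mod 19)  [q = 3: ≢ 1 ✓]
All checks pass, so 15 has order 18 and is a primitive root modulo 19.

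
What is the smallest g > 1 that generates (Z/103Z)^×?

φ(103) = 103 − 1 = 102 = 2 · 3 · 17.
Test candidates g = 2, 3, … against the prime factors q ∈ {2, 3, 17} of φ(103): g is a generator iff g^(102/q) ≢ 1 for every such q.
g = 2: 2^51 ≡ 1 — hits 1, so not a primitive root.
g = 3: 3^51 ≡ 102; 3^34 ≡ 1 — hits 1, so not a primitive root.
g = 4: 4^51 ≡ 1 — hits 1, so not a primitive root.
g = 5: 5^51 ≡ 102; 5^34 ≡ 56; 5^6 ≡ 72 — none is 1, so 5 is a primitive root.
Hence the least primitive root of 103 is 5.

5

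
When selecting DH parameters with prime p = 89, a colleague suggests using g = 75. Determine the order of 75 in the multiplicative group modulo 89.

The order of 75 must divide φ(89) = 89 − 1 = 88 = 2^3 · 11.
Divisors of 88: 1, 2, 4, 8, 11, 22, 44, 88.
Evaluate successive powers at the divisors of 88:
75^1 ≡ 75 (mod 89)
75^2 ≡ 18 (mod 89)
75^4 ≡ 57 (mod 89)
75^8 ≡ 45 (mod 89)
75^11 ≡ 52 (mod 89)
75^22 ≡ 34 (mod 89)
75^44 ≡ 88 (mod 89)
75^88 ≡ 1 (mod 89) ✓
Therefore the multiplicative order of 75 modulo 89 is 88.

88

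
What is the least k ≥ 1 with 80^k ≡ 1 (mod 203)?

42

By Lagrange's theorem, ord_203(80) divides φ(203) = φ(7·29) = (7−1)·(29−1) = 6·28 = 168 = 2^3 · 3 · 7.
Divisors of 168: 1, 2, 3, 4, 6, 7, 8, 12, 14, 21, 24, 28, 42, 56, 84, 168.
Evaluate successive powers at the divisors of 168:
80^1 ≡ 80
80^2 ≡ 107
80^3 ≡ 34
80^4 ≡ 81
80^6 ≡ 141
80^7 ≡ 115
80^8 ≡ 65
80^12 ≡ 190
80^14 ≡ 30
80^21 ≡ 202
80^24 ≡ 169
80^28 ≡ 88
80^42 ≡ 1
So ord_203(80) = 42.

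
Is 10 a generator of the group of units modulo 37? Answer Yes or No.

No

φ(37) = 37 − 1 = 36 = 2^2 · 3^2.
10 is a primitive root mod 37 iff 10^(φ(37)/q) ≢ 1 for every prime q | φ(37), i.e. q ∈ {2, 3}.
10^18 ≡ 1 (mod 37)  [q = 2: ≡ 1 ✗]
10^12 ≡ 1 (mod 37)  [q = 3: ≡ 1 ✗]
Since 10^18 ≡ 1, the order of 10 divides 18 < 36, so 10 is not a primitive root.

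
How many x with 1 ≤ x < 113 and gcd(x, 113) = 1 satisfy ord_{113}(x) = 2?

φ(113) = 113 − 1 = 112 = 2^4 · 7.
In a cyclic group of order 112, there are φ(d) elements of order d for each divisor d of 112, and zero for non-divisors.
2 | 112, and φ(2) = 2 − 1 = 1.

1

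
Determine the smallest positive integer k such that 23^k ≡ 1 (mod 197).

49

By Lagrange's theorem, ord_197(23) divides φ(197) = 197 − 1 = 196 = 2^2 · 7^2.
Divisors of 196: 1, 2, 4, 7, 14, 28, 49, 98, 196.
Test each divisor d:
23^1 ≡ 23
23^2 ≡ 135
23^4 ≡ 101
23^7 ≡ 178
23^14 ≡ 164
23^28 ≡ 104
23^49 ≡ 1
Therefore the multiplicative order of 23 modulo 197 is 49.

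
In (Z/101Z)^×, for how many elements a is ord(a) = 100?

40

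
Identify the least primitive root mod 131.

φ(131) = 131 − 1 = 130 = 2 · 5 · 13.
Test candidates g = 2, 3, … against the prime factors q ∈ {2, 5, 13} of φ(131): g is a generator iff g^(130/q) ≢ 1 for every such q.
g = 2: 2^65 ≡ 130; 2^26 ≡ 53; 2^10 ≡ 107 — none is 1, so 2 is a primitive root.
The smallest primitive root modulo 131 is 2.

2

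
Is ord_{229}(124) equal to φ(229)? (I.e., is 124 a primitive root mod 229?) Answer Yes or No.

φ(229) = 229 − 1 = 228 = 2^2 · 3 · 19.
An element g generates (Z/229Z)^× iff g^(228/q) ≢ 1 (mod 229) for each prime q ∈ {2, 3, 19}.
124^114 ≡ 228 (mod 229)  [q = 2: ≢ 1 ✓]
124^76 ≡ 94 (mod 229)  [q = 3: ≢ 1 ✓]
124^12 ≡ 27 (mod 229)  [q = 19: ≢ 1 ✓]
Every test exponent gives a nontrivial residue, hence 124 generates the full group.

Yes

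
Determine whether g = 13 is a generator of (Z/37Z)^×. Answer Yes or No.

Yes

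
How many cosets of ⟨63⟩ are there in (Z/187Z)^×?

2

Since 63 ∈ (Z/187Z)^×, its order divides φ(187) = φ(11·17) = (11−1)·(17−1) = 10·16 = 160 = 2^5 · 5.
Divisors of 160: 1, 2, 4, 5, 8, 10, 16, 20, 32, 40, 80, 160.
Compute 63^d (mod 187) for the divisors d until we hit 1:
63^1 ≡ 63
63^2 ≡ 42
63^4 ≡ 81
63^5 ≡ 54
63^8 ≡ 16
63^10 ≡ 111
63^16 ≡ 69
63^20 ≡ 166
63^32 ≡ 86
63^40 ≡ 67
63^80 ≡ 1
The order of 63 is 80, so the subgroup it generates has 80 elements.
[(Z/187Z)^× : ⟨63⟩] = 160/80 = 2.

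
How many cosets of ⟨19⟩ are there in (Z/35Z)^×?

4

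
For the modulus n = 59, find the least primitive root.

2

φ(59) = 59 − 1 = 58 = 2 · 29.
g is a primitive root iff g^(58/q) ≢ 1 (mod 59) for each prime q ∈ {2, 29}.
g = 2: 2^29 ≡ 58; 2^2 ≡ 4 — none is 1, so 2 is a primitive root.
Hence the least primitive root of 59 is 2.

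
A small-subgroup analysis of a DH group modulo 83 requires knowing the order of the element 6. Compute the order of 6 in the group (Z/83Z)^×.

82

By Lagrange's theorem, ord_83(6) divides φ(83) = 83 − 1 = 82 = 2 · 41.
Divisors of 82: 1, 2, 41, 82.
Test each divisor d:
6^1 ≡ 6
6^2 ≡ 36
6^41 ≡ 82
6^82 ≡ 1
Therefore the multiplicative order of 6 modulo 83 is 82.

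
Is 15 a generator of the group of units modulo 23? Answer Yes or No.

Yes

φ(23) = 23 − 1 = 22 = 2 · 11.
Test 15^(22/q) mod 23 for each prime factor q of 22:
15^11 ≡ 22 (mod 23)  [q = 2: ≢ 1 ✓]
15^2 ≡ 18 (mod 23)  [q = 11: ≢ 1 ✓]
None equal 1, so ord_23(15) = 22: 15 is a primitive root.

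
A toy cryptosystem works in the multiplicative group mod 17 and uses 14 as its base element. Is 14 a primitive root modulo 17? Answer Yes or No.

Yes

φ(17) = 17 − 1 = 16 = 2^4.
14 is a primitive root mod 17 iff 14^(φ(17)/q) ≢ 1 for every prime q | φ(17), i.e. q ∈ {2}.
14^8 ≡ 16 (mod 17)  [q = 2: ≢ 1 ✓]
None equal 1, so ord_17(14) = 16: 14 is a primitive root.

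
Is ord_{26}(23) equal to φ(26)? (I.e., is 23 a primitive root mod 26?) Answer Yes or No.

No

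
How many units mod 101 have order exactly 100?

40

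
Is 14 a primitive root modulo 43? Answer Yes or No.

No

φ(43) = 43 − 1 = 42 = 2 · 3 · 7.
An element g generates (Z/43Z)^× iff g^(42/q) ≢ 1 (mod 43) for each prime q ∈ {2, 3, 7}.
14^21 ≡ 1 (mod 43)  [q = 2: ≡ 1 ✗]
14^14 ≡ 6 (mod 43)  [q = 3: ≢ 1 ✓]
14^6 ≡ 21 (mod 43)  [q = 7: ≢ 1 ✓]
Since 14^21 ≡ 1, the order of 14 divides 21 < 42, so 14 is not a primitive root.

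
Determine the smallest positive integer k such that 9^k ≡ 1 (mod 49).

Since 9 ∈ (Z/49Z)^×, its order divides φ(49) = φ(7^2) = 7·(7−1) = 42 = 2 · 3 · 7.
Divisors of 42: 1, 2, 3, 6, 7, 14, 21, 42.
Check 9^d mod 49 for each divisor in increasing order:
9^1 ≡ 9 (mod 49)
9^2 ≡ 32 (mod 49)
9^3 ≡ 43 (mod 49)
9^6 ≡ 36 (mod 49)
9^7 ≡ 30 (mod 49)
9^14 ≡ 18 (mod 49)
9^21 ≡ 1 (mod 49) ✓
Hence ord(9) = 21.

21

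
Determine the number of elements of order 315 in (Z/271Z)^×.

0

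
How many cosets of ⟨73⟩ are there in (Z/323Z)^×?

Since 73 ∈ (Z/323Z)^×, its order divides φ(323) = φ(17·19) = (17−1)·(19−1) = 16·18 = 288 = 2^5 · 3^2.
Divisors of 288: 1, 2, 3, 4, 6, 8, 9, 12, 16, 18, 24, 32, 36, 48, 72, 96, 144, 288.
Test each divisor d:
73^1 ≡ 73 (mod 323)
73^2 ≡ 161 (mod 323)
73^3 ≡ 125 (mod 323)
73^4 ≡ 81 (mod 323)
73^6 ≡ 121 (mod 323)
73^8 ≡ 101 (mod 323)
73^9 ≡ 267 (mod 323)
73^12 ≡ 106 (mod 323)
73^16 ≡ 188 (mod 323)
73^18 ≡ 229 (mod 323)
73^24 ≡ 254 (mod 323)
73^32 ≡ 137 (mod 323)
73^36 ≡ 115 (mod 323)
73^48 ≡ 239 (mod 323)
73^72 ≡ 305 (mod 323)
73^96 ≡ 273 (mod 323)
73^144 ≡ 1 (mod 323) ✓
The order of 73 is 144, so the subgroup it generates has 144 elements.
[(Z/323Z)^× : ⟨73⟩] = 288/144 = 2.

2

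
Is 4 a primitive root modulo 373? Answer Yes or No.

No

φ(373) = 373 − 1 = 372 = 2^2 · 3 · 31.
Test 4^(372/q) mod 373 for each prime factor q of 372:
4^186 ≡ 1 (mod 373)  [q = 2: ≡ 1 ✗]
4^124 ≡ 88 (mod 373)  [q = 3: ≢ 1 ✓]
4^12 ≡ 49 (mod 373)  [q = 31: ≢ 1 ✓]
The check at q = 2 fails, so 4 generates a proper subgroup.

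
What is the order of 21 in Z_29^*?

28

By Lagrange's theorem, ord_29(21) divides φ(29) = 29 − 1 = 28 = 2^2 · 7.
Divisors of 28: 1, 2, 4, 7, 14, 28.
Test each divisor d:
21^1 ≡ 21
21^2 ≡ 6
21^4 ≡ 7
21^7 ≡ 12
21^14 ≡ 28
21^28 ≡ 1
Therefore the multiplicative order of 21 modulo 29 is 28.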